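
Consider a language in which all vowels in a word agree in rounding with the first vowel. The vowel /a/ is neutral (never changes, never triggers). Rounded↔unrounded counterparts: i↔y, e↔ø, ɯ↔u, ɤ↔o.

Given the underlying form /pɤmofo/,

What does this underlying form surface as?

[pɤmɤfɤ]

/o/ harmonizes with /ɤ/ ([-round]) → [ɤ]
/o/ harmonizes with /ɤ/ ([-round]) → [ɤ]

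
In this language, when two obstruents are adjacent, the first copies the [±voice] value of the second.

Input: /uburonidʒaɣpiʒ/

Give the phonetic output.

/ɣ/ before /p/ (voiceless) → [x]

[uburonidʒaxpiʒ]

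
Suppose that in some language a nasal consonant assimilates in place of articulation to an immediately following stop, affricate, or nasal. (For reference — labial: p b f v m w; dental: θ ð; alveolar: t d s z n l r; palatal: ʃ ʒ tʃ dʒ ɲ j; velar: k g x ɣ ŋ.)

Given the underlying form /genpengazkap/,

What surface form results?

[gempeŋgazkap]

/n/ before /p/ (labial) → [m]
/n/ before /g/ (velar) → [ŋ]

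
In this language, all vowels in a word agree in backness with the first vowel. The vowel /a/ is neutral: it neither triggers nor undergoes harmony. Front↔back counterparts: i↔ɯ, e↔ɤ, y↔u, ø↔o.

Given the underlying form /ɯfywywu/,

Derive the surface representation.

/y/ harmonizes with /ɯ/ ([+back]) → [u]
/y/ harmonizes with /ɯ/ ([+back]) → [u]

[ɯfuwuwu]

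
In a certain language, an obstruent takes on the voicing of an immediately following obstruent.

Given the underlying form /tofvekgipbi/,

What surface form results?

/f/ before /v/ (voiced) → [v]
/k/ before /g/ (voiced) → [g]
/p/ before /b/ (voiced) → [b]

[tovveggibbi]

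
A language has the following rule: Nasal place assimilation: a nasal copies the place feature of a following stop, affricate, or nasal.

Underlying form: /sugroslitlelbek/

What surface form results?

no segment meets the rule's conditions; no change.

[sugroslitlelbek]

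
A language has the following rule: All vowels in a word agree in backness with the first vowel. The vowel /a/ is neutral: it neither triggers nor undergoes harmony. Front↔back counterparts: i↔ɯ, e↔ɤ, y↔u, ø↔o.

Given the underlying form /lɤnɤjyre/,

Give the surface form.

/y/ harmonizes with /ɤ/ ([+back]) → [u]
/e/ harmonizes with /ɤ/ ([+back]) → [ɤ]

[lɤnɤjurɤ]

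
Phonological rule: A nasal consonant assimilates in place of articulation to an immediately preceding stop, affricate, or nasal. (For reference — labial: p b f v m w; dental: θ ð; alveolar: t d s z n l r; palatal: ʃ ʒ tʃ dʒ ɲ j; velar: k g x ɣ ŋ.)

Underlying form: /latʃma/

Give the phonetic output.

/m/ after /tʃ/ (palatal) → [ɲ]

[latʃɲa]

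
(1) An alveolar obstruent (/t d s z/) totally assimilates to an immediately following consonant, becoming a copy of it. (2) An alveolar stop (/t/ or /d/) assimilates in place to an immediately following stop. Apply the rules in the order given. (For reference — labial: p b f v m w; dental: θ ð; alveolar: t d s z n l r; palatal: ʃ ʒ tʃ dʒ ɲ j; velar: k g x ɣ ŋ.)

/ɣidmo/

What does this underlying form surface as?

Rule 1: /d/ before /m/ → [m] (total assimilation)
After rule 1: ɣimmo
Rule 2: no segment meets the rule's conditions; no change.

[ɣimmo]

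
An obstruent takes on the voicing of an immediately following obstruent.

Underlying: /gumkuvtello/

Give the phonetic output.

/v/ before /t/ (voiceless) → [f]

[gumkuftello]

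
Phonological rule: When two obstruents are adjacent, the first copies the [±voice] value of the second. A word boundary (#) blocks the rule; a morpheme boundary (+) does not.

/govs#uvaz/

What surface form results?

/v/ before /s/ (voiceless) → [f]

[gofs#uvaz]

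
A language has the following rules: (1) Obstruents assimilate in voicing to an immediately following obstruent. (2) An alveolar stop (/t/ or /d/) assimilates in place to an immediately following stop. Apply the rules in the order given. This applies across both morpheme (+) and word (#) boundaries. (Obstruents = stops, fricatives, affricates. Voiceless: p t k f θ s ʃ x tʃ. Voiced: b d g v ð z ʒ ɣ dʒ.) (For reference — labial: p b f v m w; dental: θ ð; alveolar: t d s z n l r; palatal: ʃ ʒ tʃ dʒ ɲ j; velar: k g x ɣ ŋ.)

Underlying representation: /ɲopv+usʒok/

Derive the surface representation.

Rule 1: /p/ before /v/ (voiced) → [b]
Rule 1: /s/ before /ʒ/ (voiced) → [z]
After rule 1: ɲobv+uzʒok
Rule 2: no segment meets the rule's conditions; no change.

[ɲobv+uzʒok]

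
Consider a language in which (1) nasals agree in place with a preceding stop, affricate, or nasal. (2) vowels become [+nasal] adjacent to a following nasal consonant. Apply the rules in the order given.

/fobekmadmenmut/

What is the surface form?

[fobekŋadnẽnnut]

Rule 1: /m/ after /k/ (velar) → [ŋ]
Rule 1: /m/ after /d/ (alveolar) → [n]
Rule 1: /m/ after /n/ (alveolar) → [n]
After rule 1: fobekŋadnennut
Rule 2: /e/ before nasal /n/ → [ẽ]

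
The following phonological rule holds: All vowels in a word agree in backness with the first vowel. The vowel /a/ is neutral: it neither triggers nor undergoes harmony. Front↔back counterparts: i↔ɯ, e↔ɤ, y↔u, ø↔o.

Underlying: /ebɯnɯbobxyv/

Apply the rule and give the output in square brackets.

/ɯ/ harmonizes with /e/ ([-back]) → [i]
/ɯ/ harmonizes with /e/ ([-back]) → [i]
/o/ harmonizes with /e/ ([-back]) → [ø]

[ebinibøbxyv]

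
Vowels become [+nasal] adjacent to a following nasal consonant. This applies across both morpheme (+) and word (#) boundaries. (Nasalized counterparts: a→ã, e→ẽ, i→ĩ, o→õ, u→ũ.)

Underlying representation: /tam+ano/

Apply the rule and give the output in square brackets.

/a/ before nasal /m/ → [ã]
/a/ before nasal /n/ → [ã]

[tãm+ãno]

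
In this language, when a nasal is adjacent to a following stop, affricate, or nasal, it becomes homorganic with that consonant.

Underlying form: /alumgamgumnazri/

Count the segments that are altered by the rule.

3

/m/ before /g/ (velar) → [ŋ]
/m/ before /g/ (velar) → [ŋ]
/m/ before /n/ (alveolar) → [n]
3 segments change.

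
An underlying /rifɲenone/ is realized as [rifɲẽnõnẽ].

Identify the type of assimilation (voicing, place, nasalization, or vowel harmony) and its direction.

nasalization, progressive

/e/→[ẽ] /o/→[õ] /e/→[ẽ].
Each target copies a feature from the preceding segment, so the direction is progressive.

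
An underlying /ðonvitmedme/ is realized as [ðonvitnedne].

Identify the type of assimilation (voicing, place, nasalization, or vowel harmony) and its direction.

place assimilation, progressive

/m/→[n] /m/→[n].
Each target copies a feature from the preceding segment, so the direction is progressive.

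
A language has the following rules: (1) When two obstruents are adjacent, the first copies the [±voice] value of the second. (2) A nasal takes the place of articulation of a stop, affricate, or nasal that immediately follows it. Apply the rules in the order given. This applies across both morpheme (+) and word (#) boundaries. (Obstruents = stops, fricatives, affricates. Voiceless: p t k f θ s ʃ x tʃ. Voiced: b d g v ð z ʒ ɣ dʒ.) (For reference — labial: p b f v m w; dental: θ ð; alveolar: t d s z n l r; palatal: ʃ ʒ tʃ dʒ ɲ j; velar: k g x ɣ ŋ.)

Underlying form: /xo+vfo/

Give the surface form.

[xo+ffo]

Rule 1: /v/ before /f/ (voiceless) → [f]
After rule 1: xo+ffo
Rule 2: no segment meets the rule's conditions; no change.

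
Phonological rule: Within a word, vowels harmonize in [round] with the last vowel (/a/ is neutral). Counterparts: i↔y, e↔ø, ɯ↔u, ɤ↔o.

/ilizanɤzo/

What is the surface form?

/i/ harmonizes with /o/ ([+round]) → [y]
/i/ harmonizes with /o/ ([+round]) → [y]
/ɤ/ harmonizes with /o/ ([+round]) → [o]

[ylyzanozo]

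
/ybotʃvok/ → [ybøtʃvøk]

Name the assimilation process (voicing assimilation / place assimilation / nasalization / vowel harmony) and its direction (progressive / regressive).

vowel harmony, progressive

/o/→[ø] /o/→[ø].
Vowels agree with the first vowel, so the harmony is progressive.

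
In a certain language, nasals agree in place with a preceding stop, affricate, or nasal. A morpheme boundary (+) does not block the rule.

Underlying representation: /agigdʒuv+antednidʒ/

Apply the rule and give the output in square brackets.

no segment meets the rule's conditions; no change.

[agigdʒuv+antednidʒ]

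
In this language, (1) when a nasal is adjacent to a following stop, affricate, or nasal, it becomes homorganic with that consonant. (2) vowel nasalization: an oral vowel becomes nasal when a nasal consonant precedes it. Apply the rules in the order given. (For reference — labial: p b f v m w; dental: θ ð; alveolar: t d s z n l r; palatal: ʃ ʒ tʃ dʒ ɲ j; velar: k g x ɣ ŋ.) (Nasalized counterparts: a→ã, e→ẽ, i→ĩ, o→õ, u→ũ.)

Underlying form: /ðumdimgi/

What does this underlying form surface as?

[ðundiŋgi]

Rule 1: /m/ before /d/ (alveolar) → [n]
Rule 1: /m/ before /g/ (velar) → [ŋ]
After rule 1: ðundiŋgi
Rule 2: no segment meets the rule's conditions; no change.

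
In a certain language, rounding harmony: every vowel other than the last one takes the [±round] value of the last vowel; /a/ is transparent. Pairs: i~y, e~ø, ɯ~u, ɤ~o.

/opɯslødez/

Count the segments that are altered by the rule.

2

/o/ harmonizes with /e/ ([-round]) → [ɤ]
/ø/ harmonizes with /e/ ([-round]) → [e]
2 segments change.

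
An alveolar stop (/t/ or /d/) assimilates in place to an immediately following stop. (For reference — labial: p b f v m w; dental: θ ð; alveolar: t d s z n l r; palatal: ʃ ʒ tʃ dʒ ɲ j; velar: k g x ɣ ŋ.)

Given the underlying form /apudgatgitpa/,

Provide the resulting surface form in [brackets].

/d/ before /g/ (velar) → [g]
/t/ before /g/ (velar) → [k]
/t/ before /p/ (labial) → [p]

[apuggakgippa]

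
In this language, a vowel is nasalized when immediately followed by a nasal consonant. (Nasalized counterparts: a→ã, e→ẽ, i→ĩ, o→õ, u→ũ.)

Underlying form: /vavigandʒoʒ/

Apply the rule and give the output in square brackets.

/a/ before nasal /n/ → [ã]

[vavigãndʒoʒ]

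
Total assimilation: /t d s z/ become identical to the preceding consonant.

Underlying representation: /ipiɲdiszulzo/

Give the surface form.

/d/ after /ɲ/ → [ɲ] (total assimilation)
/z/ after /s/ → [s] (total assimilation)
/z/ after /l/ → [l] (total assimilation)

[ipiɲɲissullo]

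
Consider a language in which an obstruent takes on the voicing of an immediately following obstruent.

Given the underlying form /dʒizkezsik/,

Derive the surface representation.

[dʒiskessik]

/z/ before /k/ (voiceless) → [s]
/z/ before /s/ (voiceless) → [s]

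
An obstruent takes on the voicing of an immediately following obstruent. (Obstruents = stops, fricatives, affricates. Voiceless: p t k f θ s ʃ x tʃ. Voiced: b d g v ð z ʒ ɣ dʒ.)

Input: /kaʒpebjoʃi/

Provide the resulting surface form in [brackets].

[kaʃpebjoʃi]

/ʒ/ before /p/ (voiceless) → [ʃ]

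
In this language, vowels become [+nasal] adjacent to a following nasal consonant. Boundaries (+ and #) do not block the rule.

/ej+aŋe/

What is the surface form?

/a/ before nasal /ŋ/ → [ã]

[ej+ãŋe]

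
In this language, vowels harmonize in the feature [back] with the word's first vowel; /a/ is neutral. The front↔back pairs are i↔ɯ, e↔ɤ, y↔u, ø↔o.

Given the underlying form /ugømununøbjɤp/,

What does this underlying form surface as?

[ugomununobjɤp]

/ø/ harmonizes with /u/ ([+back]) → [o]
/ø/ harmonizes with /u/ ([+back]) → [o]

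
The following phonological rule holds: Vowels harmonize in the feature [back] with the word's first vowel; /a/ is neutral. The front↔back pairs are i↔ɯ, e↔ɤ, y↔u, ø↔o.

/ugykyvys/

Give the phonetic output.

[ugukuvus]

/y/ harmonizes with /u/ ([+back]) → [u]
/y/ harmonizes with /u/ ([+back]) → [u]
/y/ harmonizes with /u/ ([+back]) → [u]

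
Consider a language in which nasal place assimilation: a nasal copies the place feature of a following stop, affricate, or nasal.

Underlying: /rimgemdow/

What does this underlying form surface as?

[riŋgendow]

/m/ before /g/ (velar) → [ŋ]
/m/ before /d/ (alveolar) → [n]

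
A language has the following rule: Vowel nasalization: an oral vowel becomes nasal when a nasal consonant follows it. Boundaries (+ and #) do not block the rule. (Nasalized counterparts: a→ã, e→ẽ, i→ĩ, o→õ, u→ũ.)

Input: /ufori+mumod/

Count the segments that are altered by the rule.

/i/ before nasal /m/ → [ĩ]
/u/ before nasal /m/ → [ũ]
2 segments change.

2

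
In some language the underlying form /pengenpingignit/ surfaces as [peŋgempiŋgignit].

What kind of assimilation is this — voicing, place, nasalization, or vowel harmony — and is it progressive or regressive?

/n/→[ŋ] /n/→[m] /n/→[ŋ].
Each target copies a feature from the following segment, so the direction is regressive.

place assimilation, regressive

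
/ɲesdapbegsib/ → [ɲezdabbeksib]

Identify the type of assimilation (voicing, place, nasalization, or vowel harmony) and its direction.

voicing assimilation, regressive

/s/→[z] /p/→[b] /g/→[k].
Each target copies a feature from the following segment, so the direction is regressive.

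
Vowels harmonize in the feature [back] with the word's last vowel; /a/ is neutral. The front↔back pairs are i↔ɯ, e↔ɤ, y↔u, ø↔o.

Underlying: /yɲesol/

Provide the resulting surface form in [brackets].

/y/ harmonizes with /o/ ([+back]) → [u]
/e/ harmonizes with /o/ ([+back]) → [ɤ]

[uɲɤsol]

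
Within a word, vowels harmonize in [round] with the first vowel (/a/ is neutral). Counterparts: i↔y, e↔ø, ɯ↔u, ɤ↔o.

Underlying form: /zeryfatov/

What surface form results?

/y/ harmonizes with /e/ ([-round]) → [i]
/o/ harmonizes with /e/ ([-round]) → [ɤ]

[zerifatɤv]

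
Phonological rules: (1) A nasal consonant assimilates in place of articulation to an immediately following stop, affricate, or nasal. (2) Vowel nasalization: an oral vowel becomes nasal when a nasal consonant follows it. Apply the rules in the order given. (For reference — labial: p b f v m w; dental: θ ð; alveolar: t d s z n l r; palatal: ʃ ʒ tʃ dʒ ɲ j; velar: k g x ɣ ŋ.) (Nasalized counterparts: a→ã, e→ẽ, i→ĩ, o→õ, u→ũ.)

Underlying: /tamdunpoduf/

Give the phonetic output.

Rule 1: /m/ before /d/ (alveolar) → [n]
Rule 1: /n/ before /p/ (labial) → [m]
After rule 1: tandumpoduf
Rule 2: /a/ before nasal /n/ → [ã]
Rule 2: /u/ before nasal /m/ → [ũ]

[tãndũmpoduf]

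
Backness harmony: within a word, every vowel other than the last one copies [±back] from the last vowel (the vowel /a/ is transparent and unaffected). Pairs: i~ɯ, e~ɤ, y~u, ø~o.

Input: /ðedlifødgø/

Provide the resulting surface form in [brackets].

no segment meets the rule's conditions; no change.

[ðedlifødgø]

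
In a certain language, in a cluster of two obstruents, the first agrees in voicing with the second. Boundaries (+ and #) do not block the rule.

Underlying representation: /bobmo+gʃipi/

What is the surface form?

/g/ before /ʃ/ (voiceless) → [k]

[bobmo+kʃipi]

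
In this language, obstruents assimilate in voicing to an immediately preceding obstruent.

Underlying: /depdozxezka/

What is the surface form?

/d/ after /p/ (voiceless) → [t]
/x/ after /z/ (voiced) → [ɣ]
/k/ after /z/ (voiced) → [g]

[deptozɣezga]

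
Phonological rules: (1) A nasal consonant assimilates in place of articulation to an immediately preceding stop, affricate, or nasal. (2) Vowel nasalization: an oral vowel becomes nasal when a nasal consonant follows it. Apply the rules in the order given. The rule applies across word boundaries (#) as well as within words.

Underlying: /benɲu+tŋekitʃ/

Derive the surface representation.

Rule 1: /ɲ/ after /n/ (alveolar) → [n]
Rule 1: /ŋ/ after /t/ (alveolar) → [n]
After rule 1: bennu+tnekitʃ
Rule 2: /e/ before nasal /n/ → [ẽ]

[bẽnnu+tnekitʃ]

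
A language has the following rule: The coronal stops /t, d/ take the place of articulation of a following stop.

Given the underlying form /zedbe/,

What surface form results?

/d/ before /b/ (labial) → [b]

[zebbe]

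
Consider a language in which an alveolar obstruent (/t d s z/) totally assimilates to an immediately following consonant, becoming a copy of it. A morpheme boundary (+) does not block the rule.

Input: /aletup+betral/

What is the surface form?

/t/ before /r/ → [r] (total assimilation)

[aletup+berral]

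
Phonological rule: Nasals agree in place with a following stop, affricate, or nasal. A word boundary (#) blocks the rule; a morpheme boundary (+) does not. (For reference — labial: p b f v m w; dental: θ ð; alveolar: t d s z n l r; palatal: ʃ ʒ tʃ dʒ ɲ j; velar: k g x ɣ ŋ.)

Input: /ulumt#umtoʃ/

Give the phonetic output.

[ulunt#untoʃ]

/m/ before /t/ (alveolar) → [n]
/m/ before /t/ (alveolar) → [n]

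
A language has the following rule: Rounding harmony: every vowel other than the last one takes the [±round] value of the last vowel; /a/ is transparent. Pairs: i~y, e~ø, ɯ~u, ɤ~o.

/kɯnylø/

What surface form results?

/ɯ/ harmonizes with /ø/ ([+round]) → [u]

[kunylø]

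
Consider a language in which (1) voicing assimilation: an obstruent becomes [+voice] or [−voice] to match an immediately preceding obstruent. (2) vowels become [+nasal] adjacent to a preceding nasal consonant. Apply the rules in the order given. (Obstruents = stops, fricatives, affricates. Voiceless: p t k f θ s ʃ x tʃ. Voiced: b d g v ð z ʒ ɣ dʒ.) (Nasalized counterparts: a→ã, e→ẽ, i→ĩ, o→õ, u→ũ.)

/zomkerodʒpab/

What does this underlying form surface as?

[zomkerodʒbab]

Rule 1: /p/ after /dʒ/ (voiced) → [b]
After rule 1: zomkerodʒbab
Rule 2: no segment meets the rule's conditions; no change.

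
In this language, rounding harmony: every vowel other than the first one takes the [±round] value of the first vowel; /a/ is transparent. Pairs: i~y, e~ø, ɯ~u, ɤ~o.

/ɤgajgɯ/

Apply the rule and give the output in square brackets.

no segment meets the rule's conditions; no change.

[ɤgajgɯ]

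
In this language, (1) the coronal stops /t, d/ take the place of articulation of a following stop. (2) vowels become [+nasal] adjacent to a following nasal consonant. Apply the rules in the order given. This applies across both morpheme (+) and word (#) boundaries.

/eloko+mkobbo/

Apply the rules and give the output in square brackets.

Rule 1: no segment meets the rule's conditions; no change.
After rule 1: eloko+mkobbo
Rule 2: /o/ before nasal /m/ → [õ]

[elokõ+mkobbo]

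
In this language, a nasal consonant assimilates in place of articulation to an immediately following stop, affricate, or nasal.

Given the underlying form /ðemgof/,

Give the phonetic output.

[ðeŋgof]

/m/ before /g/ (velar) → [ŋ]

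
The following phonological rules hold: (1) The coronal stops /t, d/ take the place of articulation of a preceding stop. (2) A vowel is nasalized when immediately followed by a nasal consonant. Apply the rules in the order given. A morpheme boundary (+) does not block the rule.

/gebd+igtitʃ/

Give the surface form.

Rule 1: /d/ after /b/ (labial) → [b]
Rule 1: /t/ after /g/ (velar) → [k]
After rule 1: gebb+igkitʃ
Rule 2: no segment meets the rule's conditions; no change.

[gebb+igkitʃ]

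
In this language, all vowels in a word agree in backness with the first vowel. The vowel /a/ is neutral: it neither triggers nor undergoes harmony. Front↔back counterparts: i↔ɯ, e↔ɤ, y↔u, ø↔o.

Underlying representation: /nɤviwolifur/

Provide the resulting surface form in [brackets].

[nɤvɯwolɯfur]

/i/ harmonizes with /ɤ/ ([+back]) → [ɯ]
/i/ harmonizes with /ɤ/ ([+back]) → [ɯ]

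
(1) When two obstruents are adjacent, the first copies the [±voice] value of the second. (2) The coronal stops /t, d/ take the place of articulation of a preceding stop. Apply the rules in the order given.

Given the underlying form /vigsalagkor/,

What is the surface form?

[viksalakkor]

Rule 1: /g/ before /s/ (voiceless) → [k]
Rule 1: /g/ before /k/ (voiceless) → [k]
After rule 1: viksalakkor
Rule 2: no segment meets the rule's conditions; no change.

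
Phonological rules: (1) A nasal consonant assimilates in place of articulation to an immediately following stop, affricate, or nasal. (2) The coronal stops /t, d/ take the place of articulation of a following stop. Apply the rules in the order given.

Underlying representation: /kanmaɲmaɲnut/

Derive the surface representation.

Rule 1: /n/ before /m/ (labial) → [m]
Rule 1: /ɲ/ before /m/ (labial) → [m]
Rule 1: /ɲ/ before /n/ (alveolar) → [n]
After rule 1: kammammannut
Rule 2: no segment meets the rule's conditions; no change.

[kammammannut]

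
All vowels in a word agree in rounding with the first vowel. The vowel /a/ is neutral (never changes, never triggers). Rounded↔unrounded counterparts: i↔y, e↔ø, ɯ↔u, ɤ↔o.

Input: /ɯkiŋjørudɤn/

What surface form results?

[ɯkiŋjerɯdɤn]

/ø/ harmonizes with /ɯ/ ([-round]) → [e]
/u/ harmonizes with /ɯ/ ([-round]) → [ɯ]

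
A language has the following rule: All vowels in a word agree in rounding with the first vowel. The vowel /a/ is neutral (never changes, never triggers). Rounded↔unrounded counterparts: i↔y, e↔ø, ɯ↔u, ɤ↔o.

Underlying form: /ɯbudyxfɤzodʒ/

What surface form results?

/u/ harmonizes with /ɯ/ ([-round]) → [ɯ]
/y/ harmonizes with /ɯ/ ([-round]) → [i]
/o/ harmonizes with /ɯ/ ([-round]) → [ɤ]

[ɯbɯdixfɤzɤdʒ]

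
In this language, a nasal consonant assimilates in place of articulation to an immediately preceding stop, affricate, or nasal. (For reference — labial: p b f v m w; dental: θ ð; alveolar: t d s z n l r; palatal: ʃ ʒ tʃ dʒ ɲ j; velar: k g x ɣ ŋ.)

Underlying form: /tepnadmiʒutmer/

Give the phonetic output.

[tepmadniʒutner]

/n/ after /p/ (labial) → [m]
/m/ after /d/ (alveolar) → [n]
/m/ after /t/ (alveolar) → [n]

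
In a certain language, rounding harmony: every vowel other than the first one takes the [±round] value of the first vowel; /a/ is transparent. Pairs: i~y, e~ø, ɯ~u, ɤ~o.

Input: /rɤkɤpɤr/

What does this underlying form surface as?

[rɤkɤpɤr]

no segment meets the rule's conditions; no change.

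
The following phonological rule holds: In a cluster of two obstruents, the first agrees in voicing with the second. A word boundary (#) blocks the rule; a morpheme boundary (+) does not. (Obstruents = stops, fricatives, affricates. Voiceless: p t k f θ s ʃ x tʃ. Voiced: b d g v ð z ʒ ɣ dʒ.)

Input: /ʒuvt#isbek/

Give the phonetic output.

[ʒuft#izbek]

/v/ before /t/ (voiceless) → [f]
/s/ before /b/ (voiced) → [z]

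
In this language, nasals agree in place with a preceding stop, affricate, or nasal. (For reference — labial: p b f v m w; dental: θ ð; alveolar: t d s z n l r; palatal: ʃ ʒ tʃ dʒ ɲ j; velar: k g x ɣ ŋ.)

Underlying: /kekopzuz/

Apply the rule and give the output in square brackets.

[kekopzuz]

no segment meets the rule's conditions; no change.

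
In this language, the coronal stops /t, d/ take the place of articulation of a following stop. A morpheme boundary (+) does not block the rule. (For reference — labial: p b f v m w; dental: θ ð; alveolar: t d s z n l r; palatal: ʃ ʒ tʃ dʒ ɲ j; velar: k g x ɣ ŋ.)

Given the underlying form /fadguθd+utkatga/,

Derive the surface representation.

[fagguθd+ukkakga]

/d/ before /g/ (velar) → [g]
/t/ before /k/ (velar) → [k]
/t/ before /g/ (velar) → [k]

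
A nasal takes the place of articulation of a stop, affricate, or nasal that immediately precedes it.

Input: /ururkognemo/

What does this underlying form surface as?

/n/ after /g/ (velar) → [ŋ]

[ururkogŋemo]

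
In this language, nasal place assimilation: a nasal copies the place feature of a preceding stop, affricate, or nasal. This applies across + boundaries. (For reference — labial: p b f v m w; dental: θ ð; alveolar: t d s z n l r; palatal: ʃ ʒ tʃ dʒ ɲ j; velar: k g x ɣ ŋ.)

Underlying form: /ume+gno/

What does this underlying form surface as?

/n/ after /g/ (velar) → [ŋ]

[ume+gŋo]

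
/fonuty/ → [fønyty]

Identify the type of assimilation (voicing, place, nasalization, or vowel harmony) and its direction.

vowel harmony, regressive

/o/→[ø] /u/→[y].
Vowels agree with the last vowel, so the harmony is regressive.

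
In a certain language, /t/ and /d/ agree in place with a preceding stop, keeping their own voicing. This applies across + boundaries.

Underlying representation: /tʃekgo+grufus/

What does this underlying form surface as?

no segment meets the rule's conditions; no change.

[tʃekgo+grufus]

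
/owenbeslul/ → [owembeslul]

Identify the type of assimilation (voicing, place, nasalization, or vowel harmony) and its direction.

place assimilation, regressive

/n/→[m].
Each target copies a feature from the following segment, so the direction is regressive.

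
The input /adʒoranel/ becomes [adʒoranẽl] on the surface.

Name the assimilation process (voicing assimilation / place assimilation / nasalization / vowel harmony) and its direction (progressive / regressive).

/e/→[ẽ].
Each target copies a feature from the preceding segment, so the direction is progressive.

nasalization, progressive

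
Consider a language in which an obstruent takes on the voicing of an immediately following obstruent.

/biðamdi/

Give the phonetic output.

no segment meets the rule's conditions; no change.

[biðamdi]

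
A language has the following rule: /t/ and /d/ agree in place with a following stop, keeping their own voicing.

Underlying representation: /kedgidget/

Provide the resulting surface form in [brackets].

[keggigget]

/d/ before /g/ (velar) → [g]
/d/ before /g/ (velar) → [g]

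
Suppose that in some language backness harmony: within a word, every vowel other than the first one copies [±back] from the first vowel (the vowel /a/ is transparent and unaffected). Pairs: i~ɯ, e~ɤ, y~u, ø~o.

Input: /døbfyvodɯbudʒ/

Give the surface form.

[døbfyvødibydʒ]

/o/ harmonizes with /ø/ ([-back]) → [ø]
/ɯ/ harmonizes with /ø/ ([-back]) → [i]
/u/ harmonizes with /ø/ ([-back]) → [y]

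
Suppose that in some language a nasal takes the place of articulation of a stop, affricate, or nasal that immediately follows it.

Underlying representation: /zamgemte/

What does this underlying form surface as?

[zaŋgente]

/m/ before /g/ (velar) → [ŋ]
/m/ before /t/ (alveolar) → [n]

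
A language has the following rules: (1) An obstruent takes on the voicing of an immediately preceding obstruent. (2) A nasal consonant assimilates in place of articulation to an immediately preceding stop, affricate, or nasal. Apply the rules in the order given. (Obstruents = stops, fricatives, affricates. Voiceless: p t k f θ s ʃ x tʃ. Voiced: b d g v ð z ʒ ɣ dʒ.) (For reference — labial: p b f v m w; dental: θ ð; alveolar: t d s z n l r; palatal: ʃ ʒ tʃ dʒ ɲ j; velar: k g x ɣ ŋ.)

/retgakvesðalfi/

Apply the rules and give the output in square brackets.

[retkakfesθalfi]

Rule 1: /g/ after /t/ (voiceless) → [k]
Rule 1: /v/ after /k/ (voiceless) → [f]
Rule 1: /ð/ after /s/ (voiceless) → [θ]
After rule 1: retkakfesθalfi
Rule 2: no segment meets the rule's conditions; no change.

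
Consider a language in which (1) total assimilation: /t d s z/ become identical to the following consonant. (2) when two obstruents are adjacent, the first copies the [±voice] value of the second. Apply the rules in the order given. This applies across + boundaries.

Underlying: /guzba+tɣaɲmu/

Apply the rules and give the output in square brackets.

[gubba+ɣɣaɲmu]

Rule 1: /z/ before /b/ → [b] (total assimilation)
Rule 1: /t/ before /ɣ/ → [ɣ] (total assimilation)
After rule 1: gubba+ɣɣaɲmu
Rule 2: no segment meets the rule's conditions; no change.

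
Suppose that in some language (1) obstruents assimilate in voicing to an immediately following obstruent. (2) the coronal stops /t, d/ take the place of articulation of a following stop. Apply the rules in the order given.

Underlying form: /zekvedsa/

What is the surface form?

Rule 1: /k/ before /v/ (voiced) → [g]
Rule 1: /d/ before /s/ (voiceless) → [t]
After rule 1: zegvetsa
Rule 2: no segment meets the rule's conditions; no change.

[zegvetsa]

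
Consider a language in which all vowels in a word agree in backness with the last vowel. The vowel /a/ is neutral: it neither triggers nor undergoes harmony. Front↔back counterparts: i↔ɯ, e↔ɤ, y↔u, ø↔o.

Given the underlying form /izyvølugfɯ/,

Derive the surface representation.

[ɯzuvolugfɯ]

/i/ harmonizes with /ɯ/ ([+back]) → [ɯ]
/y/ harmonizes with /ɯ/ ([+back]) → [u]
/ø/ harmonizes with /ɯ/ ([+back]) → [o]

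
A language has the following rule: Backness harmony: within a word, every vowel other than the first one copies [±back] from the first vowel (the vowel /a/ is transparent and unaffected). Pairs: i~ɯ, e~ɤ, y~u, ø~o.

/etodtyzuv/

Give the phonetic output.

/o/ harmonizes with /e/ ([-back]) → [ø]
/u/ harmonizes with /e/ ([-back]) → [y]

[etødtyzyv]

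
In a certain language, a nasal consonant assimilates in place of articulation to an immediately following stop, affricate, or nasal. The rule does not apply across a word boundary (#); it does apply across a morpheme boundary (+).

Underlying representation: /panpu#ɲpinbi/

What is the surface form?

[pampu#mpimbi]

/n/ before /p/ (labial) → [m]
/ɲ/ before /p/ (labial) → [m]
/n/ before /b/ (labial) → [m]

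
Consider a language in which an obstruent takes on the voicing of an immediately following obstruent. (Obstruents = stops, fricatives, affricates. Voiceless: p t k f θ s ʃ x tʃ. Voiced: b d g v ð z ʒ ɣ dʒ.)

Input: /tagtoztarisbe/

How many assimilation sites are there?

/g/ before /t/ (voiceless) → [k]
/z/ before /t/ (voiceless) → [s]
/s/ before /b/ (voiced) → [z]
3 segments change.

3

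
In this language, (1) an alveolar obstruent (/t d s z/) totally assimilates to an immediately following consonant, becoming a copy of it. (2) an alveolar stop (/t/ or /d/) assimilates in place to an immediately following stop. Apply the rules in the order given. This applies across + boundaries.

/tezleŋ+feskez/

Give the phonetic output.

[telleŋ+fekkez]

Rule 1: /z/ before /l/ → [l] (total assimilation)
Rule 1: /s/ before /k/ → [k] (total assimilation)
After rule 1: telleŋ+fekkez
Rule 2: no segment meets the rule's conditions; no change.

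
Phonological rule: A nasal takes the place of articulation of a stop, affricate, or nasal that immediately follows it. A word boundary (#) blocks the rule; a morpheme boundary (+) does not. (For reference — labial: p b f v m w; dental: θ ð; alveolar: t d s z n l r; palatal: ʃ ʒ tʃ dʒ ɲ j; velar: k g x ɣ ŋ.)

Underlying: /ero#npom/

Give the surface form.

[ero#mpom]

/n/ before /p/ (labial) → [m]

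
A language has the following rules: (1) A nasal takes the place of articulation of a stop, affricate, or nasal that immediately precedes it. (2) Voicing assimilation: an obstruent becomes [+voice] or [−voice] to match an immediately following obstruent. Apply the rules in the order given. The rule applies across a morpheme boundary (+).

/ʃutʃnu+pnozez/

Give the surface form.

Rule 1: /n/ after /tʃ/ (palatal) → [ɲ]
Rule 1: /n/ after /p/ (labial) → [m]
After rule 1: ʃutʃɲu+pmozez
Rule 2: no segment meets the rule's conditions; no change.

[ʃutʃɲu+pmozez]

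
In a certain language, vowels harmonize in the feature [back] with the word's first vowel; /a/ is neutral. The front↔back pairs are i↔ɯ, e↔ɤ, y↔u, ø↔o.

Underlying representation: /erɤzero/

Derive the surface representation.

[erezerø]

/ɤ/ harmonizes with /e/ ([-back]) → [e]
/o/ harmonizes with /e/ ([-back]) → [ø]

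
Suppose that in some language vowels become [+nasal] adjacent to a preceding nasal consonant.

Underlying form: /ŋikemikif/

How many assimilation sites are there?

/i/ after nasal /ŋ/ → [ĩ]
/i/ after nasal /m/ → [ĩ]
2 segments change.

2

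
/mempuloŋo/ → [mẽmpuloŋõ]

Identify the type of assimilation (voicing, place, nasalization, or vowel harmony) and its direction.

/e/→[ẽ] /o/→[õ].
Each target copies a feature from the preceding segment, so the direction is progressive.

nasalization, progressive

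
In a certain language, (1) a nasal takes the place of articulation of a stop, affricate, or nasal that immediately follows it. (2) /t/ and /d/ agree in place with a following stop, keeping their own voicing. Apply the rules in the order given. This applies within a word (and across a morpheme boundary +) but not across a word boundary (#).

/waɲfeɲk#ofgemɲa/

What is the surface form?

[waɲfeŋk#ofgeɲɲa]

Rule 1: /ɲ/ before /k/ (velar) → [ŋ]
Rule 1: /m/ before /ɲ/ (palatal) → [ɲ]
After rule 1: waɲfeŋk#ofgeɲɲa
Rule 2: no segment meets the rule's conditions; no change.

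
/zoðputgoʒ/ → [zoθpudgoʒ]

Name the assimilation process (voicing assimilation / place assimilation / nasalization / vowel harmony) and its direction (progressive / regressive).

voicing assimilation, regressive

/ð/→[θ] /t/→[d].
Each target copies a feature from the following segment, so the direction is regressive.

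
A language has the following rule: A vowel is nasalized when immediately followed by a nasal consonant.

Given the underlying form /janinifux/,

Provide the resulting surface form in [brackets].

/a/ before nasal /n/ → [ã]
/i/ before nasal /n/ → [ĩ]

[jãnĩnifux]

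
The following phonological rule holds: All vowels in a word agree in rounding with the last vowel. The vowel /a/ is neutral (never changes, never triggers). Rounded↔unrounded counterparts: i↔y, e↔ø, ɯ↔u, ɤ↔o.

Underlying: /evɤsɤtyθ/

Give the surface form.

/e/ harmonizes with /y/ ([+round]) → [ø]
/ɤ/ harmonizes with /y/ ([+round]) → [o]
/ɤ/ harmonizes with /y/ ([+round]) → [o]

[øvosotyθ]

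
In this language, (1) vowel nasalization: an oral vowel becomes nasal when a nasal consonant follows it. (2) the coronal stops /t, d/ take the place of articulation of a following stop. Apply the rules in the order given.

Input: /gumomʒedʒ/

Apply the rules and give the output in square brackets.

Rule 1: /u/ before nasal /m/ → [ũ]
Rule 1: /o/ before nasal /m/ → [õ]
After rule 1: gũmõmʒedʒ
Rule 2: no segment meets the rule's conditions; no change.

[gũmõmʒedʒ]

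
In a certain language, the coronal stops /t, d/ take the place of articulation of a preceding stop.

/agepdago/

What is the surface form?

[agepbago]

/d/ after /p/ (labial) → [b]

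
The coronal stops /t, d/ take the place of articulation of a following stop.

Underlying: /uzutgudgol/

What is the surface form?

[uzukguggol]

/t/ before /g/ (velar) → [k]
/d/ before /g/ (velar) → [g]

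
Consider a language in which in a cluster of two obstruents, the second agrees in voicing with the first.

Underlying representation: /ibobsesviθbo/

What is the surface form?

[ibobzesfiθpo]

/s/ after /b/ (voiced) → [z]
/v/ after /s/ (voiceless) → [f]
/b/ after /θ/ (voiceless) → [p]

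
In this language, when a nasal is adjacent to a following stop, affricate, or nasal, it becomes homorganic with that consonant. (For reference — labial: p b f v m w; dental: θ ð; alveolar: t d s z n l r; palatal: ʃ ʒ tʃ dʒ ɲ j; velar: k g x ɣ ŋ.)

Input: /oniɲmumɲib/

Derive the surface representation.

/ɲ/ before /m/ (labial) → [m]
/m/ before /ɲ/ (palatal) → [ɲ]

[onimmuɲɲib]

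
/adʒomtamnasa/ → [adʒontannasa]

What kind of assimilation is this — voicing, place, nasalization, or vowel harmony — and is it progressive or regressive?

/m/→[n] /m/→[n].
Each target copies a feature from the following segment, so the direction is regressive.

place assimilation, regressive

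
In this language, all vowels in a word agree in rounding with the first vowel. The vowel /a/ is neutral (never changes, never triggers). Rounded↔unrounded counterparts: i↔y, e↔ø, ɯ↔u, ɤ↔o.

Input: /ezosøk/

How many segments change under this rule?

2

/o/ harmonizes with /e/ ([-round]) → [ɤ]
/ø/ harmonizes with /e/ ([-round]) → [e]
2 segments change.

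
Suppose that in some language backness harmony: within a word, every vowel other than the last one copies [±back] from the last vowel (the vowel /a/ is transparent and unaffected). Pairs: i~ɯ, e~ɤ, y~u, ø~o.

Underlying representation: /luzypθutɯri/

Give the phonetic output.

/u/ harmonizes with /i/ ([-back]) → [y]
/u/ harmonizes with /i/ ([-back]) → [y]
/ɯ/ harmonizes with /i/ ([-back]) → [i]

[lyzypθytiri]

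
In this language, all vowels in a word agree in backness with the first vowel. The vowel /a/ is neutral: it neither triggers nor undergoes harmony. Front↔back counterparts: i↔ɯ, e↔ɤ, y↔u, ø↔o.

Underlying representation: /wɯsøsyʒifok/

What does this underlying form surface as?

[wɯsosuʒɯfok]

/ø/ harmonizes with /ɯ/ ([+back]) → [o]
/y/ harmonizes with /ɯ/ ([+back]) → [u]
/i/ harmonizes with /ɯ/ ([+back]) → [ɯ]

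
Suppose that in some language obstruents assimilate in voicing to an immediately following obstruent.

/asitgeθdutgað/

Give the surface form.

/t/ before /g/ (voiced) → [d]
/θ/ before /d/ (voiced) → [ð]
/t/ before /g/ (voiced) → [d]

[asidgeðdudgað]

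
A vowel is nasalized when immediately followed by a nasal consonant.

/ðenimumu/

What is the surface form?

[ðẽnĩmũmu]

/e/ before nasal /n/ → [ẽ]
/i/ before nasal /m/ → [ĩ]
/u/ before nasal /m/ → [ũ]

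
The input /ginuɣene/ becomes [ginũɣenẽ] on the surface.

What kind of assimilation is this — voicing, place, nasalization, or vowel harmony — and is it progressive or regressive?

/u/→[ũ] /e/→[ẽ].
Each target copies a feature from the preceding segment, so the direction is progressive.

nasalization, progressive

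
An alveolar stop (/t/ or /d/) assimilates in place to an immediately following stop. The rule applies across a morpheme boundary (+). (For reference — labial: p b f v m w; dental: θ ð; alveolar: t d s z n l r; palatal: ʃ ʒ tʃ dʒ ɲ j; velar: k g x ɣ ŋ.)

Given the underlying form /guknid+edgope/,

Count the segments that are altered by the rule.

1

/d/ before /g/ (velar) → [g]
1 segment changes.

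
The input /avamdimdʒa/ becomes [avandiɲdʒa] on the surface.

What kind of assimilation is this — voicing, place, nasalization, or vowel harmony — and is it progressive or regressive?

place assimilation, regressive

/m/→[n] /m/→[ɲ].
Each target copies a feature from the following segment, so the direction is regressive.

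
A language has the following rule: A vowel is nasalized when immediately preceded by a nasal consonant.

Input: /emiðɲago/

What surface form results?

[emĩðɲãgo]

/i/ after nasal /m/ → [ĩ]
/a/ after nasal /ɲ/ → [ã]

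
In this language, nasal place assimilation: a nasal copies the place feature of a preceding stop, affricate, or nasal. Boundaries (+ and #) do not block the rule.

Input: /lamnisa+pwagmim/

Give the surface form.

/n/ after /m/ (labial) → [m]
/m/ after /g/ (velar) → [ŋ]

[lammisa+pwagŋim]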